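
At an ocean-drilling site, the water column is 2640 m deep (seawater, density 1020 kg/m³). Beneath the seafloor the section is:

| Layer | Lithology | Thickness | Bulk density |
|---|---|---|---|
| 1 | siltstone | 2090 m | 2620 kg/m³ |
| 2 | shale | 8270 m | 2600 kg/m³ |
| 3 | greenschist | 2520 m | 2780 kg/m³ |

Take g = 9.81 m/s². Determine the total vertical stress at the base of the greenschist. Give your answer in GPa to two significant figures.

seawater: 1020 kg/m³ × 9.81 m/s² × 2640 m = 2.642×10^7 Pa = 0.02642 GPa
siltstone: 2620 kg/m³ × 9.81 m/s² × 2090 m = 5.372×10^7 Pa = 0.05372 GPa
shale: 2600 kg/m³ × 9.81 m/s² × 8270 m = 2.109×10^8 Pa = 0.2109 GPa
greenschist: 2780 kg/m³ × 9.81 m/s² × 2520 m = 6.872×10^7 Pa = 0.06872 GPa
Total = 0.02642 + 0.05372 + 0.2109 + 0.06872 = 0.35979 GPa

0.36 GPa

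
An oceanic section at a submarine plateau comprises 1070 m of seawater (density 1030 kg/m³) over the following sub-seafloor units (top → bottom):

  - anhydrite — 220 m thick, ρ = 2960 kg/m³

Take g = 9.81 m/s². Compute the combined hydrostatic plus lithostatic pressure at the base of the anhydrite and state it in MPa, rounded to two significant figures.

seawater: 1030 kg/m³ × 9.81 m/s² × 1070 m = 1.081×10^7 Pa = 10.81 MPa
anhydrite: 2960 kg/m³ × 9.81 m/s² × 220 m = 6.388×10^6 Pa = 6.388 MPa
Total = 10.81 + 6.388 = 17.200 MPa

17 MPa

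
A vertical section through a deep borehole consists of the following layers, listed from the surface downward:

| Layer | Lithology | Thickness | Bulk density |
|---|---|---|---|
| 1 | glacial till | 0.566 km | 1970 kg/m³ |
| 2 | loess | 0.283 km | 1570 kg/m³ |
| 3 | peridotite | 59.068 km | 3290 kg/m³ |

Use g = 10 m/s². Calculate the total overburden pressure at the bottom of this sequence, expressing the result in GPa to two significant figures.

glacial till: 1970 kg/m³ × 10 m/s² × 566 m = 1.115×10^7 Pa = 0.01115 GPa
loess: 1570 kg/m³ × 10 m/s² × 283 m = 4.443×10^6 Pa = 4.443×10^-3 GPa
peridotite: 3290 kg/m³ × 10 m/s² × 59068 m = 1.943×10^9 Pa = 1.943 GPa
Total = 0.01115 + 4.443×10^-3 + 1.943 = 1.9589 GPa

2.0 GPa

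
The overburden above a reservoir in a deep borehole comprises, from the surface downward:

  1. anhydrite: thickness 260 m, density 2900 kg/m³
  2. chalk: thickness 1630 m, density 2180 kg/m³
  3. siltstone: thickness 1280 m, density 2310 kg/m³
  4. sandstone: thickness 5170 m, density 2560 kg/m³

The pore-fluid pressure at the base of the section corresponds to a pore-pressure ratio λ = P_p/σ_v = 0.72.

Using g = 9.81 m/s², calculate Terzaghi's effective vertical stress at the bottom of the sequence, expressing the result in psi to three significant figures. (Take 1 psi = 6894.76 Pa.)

8170 psi

Overburden (lithostatic) stress σ_v:
anhydrite: 2900 kg/m³ × 9.81 m/s² × 260 m = 7.397×10^6 Pa = 7.397 MPa
chalk: 2180 kg/m³ × 9.81 m/s² × 1630 m = 3.486×10^7 Pa = 34.86 MPa
siltstone: 2310 kg/m³ × 9.81 m/s² × 1280 m = 2.901×10^7 Pa = 29.01 MPa
sandstone: 2560 kg/m³ × 9.81 m/s² × 5170 m = 1.298×10^8 Pa = 129.8 MPa
Total = 7.397 + 34.86 + 29.01 + 129.8 = 201.10 MPa
Pore pressure P_p = λ·σ_v = 0.72 × 201.1 MPa = 144.8 MPa
Effective stress σ' = σ_v − P_p = 201.1 − 144.8 = 56.308 MPa = 8166.7 psi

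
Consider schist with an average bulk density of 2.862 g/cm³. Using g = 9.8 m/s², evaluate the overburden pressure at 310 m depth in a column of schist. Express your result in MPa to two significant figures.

schist: 2862 kg/m³ × 9.8 m/s² × 310 m = 8.695×10^6 Pa = 8.695 MPa

8.7 MPa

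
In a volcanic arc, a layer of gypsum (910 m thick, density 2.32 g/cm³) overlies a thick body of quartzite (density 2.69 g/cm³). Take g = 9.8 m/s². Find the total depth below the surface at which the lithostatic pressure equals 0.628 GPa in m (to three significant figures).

23900 m

Pressure at base of upper layers: 2320×9.8×910 = 2.069×10^7 Pa = 0.02069 GPa
Remaining pressure to be supplied by quartzite: 6.280×10^8 − 2.069×10^7 = 6.073×10^8 Pa
Additional depth in quartzite = 6.073×10^8 Pa / (2690 kg/m³ × 9.8 m/s²) = 23037 m
Total depth = 910 m + 23037 m = 23947 m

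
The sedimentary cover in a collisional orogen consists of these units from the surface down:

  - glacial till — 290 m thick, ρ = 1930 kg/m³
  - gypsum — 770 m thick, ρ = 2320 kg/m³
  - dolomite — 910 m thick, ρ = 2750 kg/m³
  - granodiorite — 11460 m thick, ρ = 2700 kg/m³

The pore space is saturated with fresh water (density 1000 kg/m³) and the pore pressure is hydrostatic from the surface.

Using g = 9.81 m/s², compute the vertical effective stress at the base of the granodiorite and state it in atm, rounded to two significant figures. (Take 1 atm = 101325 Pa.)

2200 atm

Overburden (lithostatic) stress σ_v:
glacial till: 1930 kg/m³ × 9.81 m/s² × 290 m = 5.491×10^6 Pa = 5.491 MPa
gypsum: 2320 kg/m³ × 9.81 m/s² × 770 m = 1.752×10^7 Pa = 17.52 MPa
dolomite: 2750 kg/m³ × 9.81 m/s² × 910 m = 2.455×10^7 Pa = 24.55 MPa
granodiorite: 2700 kg/m³ × 9.81 m/s² × 11460 m = 3.035×10^8 Pa = 303.5 MPa
Total = 5.491 + 17.52 + 24.55 + 303.5 = 351.11 MPa
Pore pressure P_p = 1000 kg/m³ × 9.81 m/s² × 13430 m = 1.317×10^8 Pa = 131.7 MPa
Effective stress σ' = σ_v − P_p = 351.1 − 131.7 = 219.36 MPa = 2164.9 atm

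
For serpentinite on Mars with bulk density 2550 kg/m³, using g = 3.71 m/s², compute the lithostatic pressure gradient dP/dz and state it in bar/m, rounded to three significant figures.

dP/dz = ρg = 2550 kg/m³ × 3.71 m/s² = 9460.5 Pa/m
= 9460.5 Pa/m × (1 bar/m / 1.0000×10^5 Pa/m) = 0.094605 bar/m

0.0946 bar/m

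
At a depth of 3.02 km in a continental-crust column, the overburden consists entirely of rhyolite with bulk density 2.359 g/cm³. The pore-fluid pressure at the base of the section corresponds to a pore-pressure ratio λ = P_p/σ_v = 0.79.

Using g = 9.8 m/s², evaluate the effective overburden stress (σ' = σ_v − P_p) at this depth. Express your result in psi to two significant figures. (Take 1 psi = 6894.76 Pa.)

2100 psi

Overburden (lithostatic) stress σ_v:
rhyolite: 2359 kg/m³ × 9.8 m/s² × 3020 m = 6.982×10^7 Pa = 69.82 MPa
Pore pressure P_p = λ·σ_v = 0.79 × 69.82 MPa = 55.16 MPa
Effective stress σ' = σ_v − P_p = 69.82 − 55.16 = 14.662 MPa = 2126.5 psi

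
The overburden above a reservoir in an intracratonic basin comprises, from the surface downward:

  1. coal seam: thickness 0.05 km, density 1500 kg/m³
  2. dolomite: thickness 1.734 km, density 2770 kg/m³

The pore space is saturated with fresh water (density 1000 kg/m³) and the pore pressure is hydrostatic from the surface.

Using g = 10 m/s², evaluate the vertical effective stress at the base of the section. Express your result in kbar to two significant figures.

0.31 kbar

Overburden (lithostatic) stress σ_v:
coal seam: 1500 kg/m³ × 10 m/s² × 50 m = 7.500×10^5 Pa = 0.7500 MPa
dolomite: 2770 kg/m³ × 10 m/s² × 1734 m = 4.803×10^7 Pa = 48.03 MPa
Total = 0.7500 + 48.03 = 48.782 MPa
Pore pressure P_p = 1000 kg/m³ × 10 m/s² × 1784 m = 1.784×10^7 Pa = 17.84 MPa
Effective stress σ' = σ_v − P_p = 48.78 − 17.84 = 30.942 MPa = 0.30942 kbar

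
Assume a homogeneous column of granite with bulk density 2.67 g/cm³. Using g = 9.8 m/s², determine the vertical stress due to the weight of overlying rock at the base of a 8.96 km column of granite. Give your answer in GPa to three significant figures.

0.234 GPa

granite: 2670 kg/m³ × 9.8 m/s² × 8960 m = 2.344×10^8 Pa = 0.2344 GPa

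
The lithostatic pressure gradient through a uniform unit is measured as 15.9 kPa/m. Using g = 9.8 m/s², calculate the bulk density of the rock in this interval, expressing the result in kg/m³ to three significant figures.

1620 kg/m³

ρ = (dP/dz)/g = 15.9 kPa/m / 9.8 m/s² = 15900 Pa/m / 9.8 m/s² = 1622.4 kg/m³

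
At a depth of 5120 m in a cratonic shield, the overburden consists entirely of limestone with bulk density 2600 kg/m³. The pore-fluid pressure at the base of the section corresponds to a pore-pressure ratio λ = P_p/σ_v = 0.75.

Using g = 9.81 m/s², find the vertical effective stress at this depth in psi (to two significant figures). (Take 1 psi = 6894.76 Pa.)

4700 psi

Overburden (lithostatic) stress σ_v:
limestone: 2600 kg/m³ × 9.81 m/s² × 5120 m = 1.306×10^8 Pa = 130.6 MPa
Pore pressure P_p = λ·σ_v = 0.75 × 130.6 MPa = 97.94 MPa
Effective stress σ' = σ_v − P_p = 130.6 − 97.94 = 32.648 MPa = 4735.1 psi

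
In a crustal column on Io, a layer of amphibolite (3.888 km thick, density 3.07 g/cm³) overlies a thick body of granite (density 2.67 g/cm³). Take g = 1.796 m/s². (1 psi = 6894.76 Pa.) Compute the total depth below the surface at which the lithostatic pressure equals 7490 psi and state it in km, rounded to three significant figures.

Pressure at base of upper layers: 3070×1.796×3888 = 2.144×10^7 Pa = 3109 psi
Remaining pressure to be supplied by granite: 5.164×10^7 − 2.144×10^7 = 3.020×10^7 Pa
Additional depth in granite = 3.020×10^7 Pa / (2670 kg/m³ × 1.796 m/s²) = 6298.7 m
Total depth = 3888 m + 6298.7 m = 10187 m
= 10.187 km

10.2 km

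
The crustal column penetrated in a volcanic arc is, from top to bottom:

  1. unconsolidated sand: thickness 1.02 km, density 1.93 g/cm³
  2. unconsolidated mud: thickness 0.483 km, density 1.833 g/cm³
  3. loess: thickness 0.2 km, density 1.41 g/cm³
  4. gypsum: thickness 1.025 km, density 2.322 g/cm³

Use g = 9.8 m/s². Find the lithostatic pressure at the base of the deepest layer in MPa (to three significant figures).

unconsolidated sand: 1930 kg/m³ × 9.8 m/s² × 1020 m = 1.929×10^7 Pa = 19.29 MPa
unconsolidated mud: 1833 kg/m³ × 9.8 m/s² × 483 m = 8.676×10^6 Pa = 8.676 MPa
loess: 1410 kg/m³ × 9.8 m/s² × 200 m = 2.764×10^6 Pa = 2.764 MPa
gypsum: 2322 kg/m³ × 9.8 m/s² × 1025 m = 2.332×10^7 Pa = 23.32 MPa
Total = 19.29 + 8.676 + 2.764 + 23.32 = 54.057 MPa

54.1 MPa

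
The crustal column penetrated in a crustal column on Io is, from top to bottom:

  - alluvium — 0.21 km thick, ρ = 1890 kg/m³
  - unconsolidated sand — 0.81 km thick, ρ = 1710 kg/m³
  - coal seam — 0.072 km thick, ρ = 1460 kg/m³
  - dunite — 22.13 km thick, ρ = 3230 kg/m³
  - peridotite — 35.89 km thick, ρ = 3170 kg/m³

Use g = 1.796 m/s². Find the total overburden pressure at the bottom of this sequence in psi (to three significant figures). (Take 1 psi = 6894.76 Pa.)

alluvium: 1890 kg/m³ × 1.796 m/s² × 210 m = 7.128×10^5 Pa = 103.4 psi
unconsolidated sand: 1710 kg/m³ × 1.796 m/s² × 810 m = 2.488×10^6 Pa = 360.8 psi
coal seam: 1460 kg/m³ × 1.796 m/s² × 72 m = 1.888×10^5 Pa = 27.38 psi
dunite: 3230 kg/m³ × 1.796 m/s² × 22130 m = 1.284×10^8 Pa = 18620 psi
peridotite: 3170 kg/m³ × 1.796 m/s² × 35890 m = 2.043×10^8 Pa = 29636 psi
Total = 103.4 + 360.8 + 27.38 + 18620 + 29636 = 48747 psi

48700 psi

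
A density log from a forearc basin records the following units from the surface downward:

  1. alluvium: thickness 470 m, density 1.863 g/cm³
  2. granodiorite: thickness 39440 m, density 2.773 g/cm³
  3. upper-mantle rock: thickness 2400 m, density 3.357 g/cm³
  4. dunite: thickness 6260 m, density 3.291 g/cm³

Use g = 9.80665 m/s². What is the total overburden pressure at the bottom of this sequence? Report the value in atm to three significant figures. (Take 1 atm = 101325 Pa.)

13400 atm

alluvium: 1863 kg/m³ × 9.80665 m/s² × 470 m = 8.587×10^6 Pa = 84.75 atm
granodiorite: 2773 kg/m³ × 9.80665 m/s² × 39440 m = 1.073×10^9 Pa = 10585 atm
upper-mantle rock: 3357 kg/m³ × 9.80665 m/s² × 2400 m = 7.901×10^7 Pa = 779.8 atm
dunite: 3291 kg/m³ × 9.80665 m/s² × 6260 m = 2.020×10^8 Pa = 1994 atm
Total = 84.75 + 10585 + 779.8 + 1994 = 13443 atm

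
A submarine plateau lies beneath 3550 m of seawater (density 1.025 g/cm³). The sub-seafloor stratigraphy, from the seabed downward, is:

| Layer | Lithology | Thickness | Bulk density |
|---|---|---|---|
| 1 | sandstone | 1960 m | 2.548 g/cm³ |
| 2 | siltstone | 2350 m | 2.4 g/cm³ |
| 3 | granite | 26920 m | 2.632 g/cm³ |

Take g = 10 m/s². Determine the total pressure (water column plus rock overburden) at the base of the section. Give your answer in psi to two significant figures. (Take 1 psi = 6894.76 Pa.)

120000 psi

seawater: 1025 kg/m³ × 10 m/s² × 3550 m = 3.639×10^7 Pa = 5278 psi
sandstone: 2548 kg/m³ × 10 m/s² × 1960 m = 4.994×10^7 Pa = 7243 psi
siltstone: 2400 kg/m³ × 10 m/s² × 2350 m = 5.640×10^7 Pa = 8180 psi
granite: 2632 kg/m³ × 10 m/s² × 26920 m = 7.085×10^8 Pa = 1.028×10^5 psi
Total = 5278 + 7243 + 8180 + 1.028×10^5 = 1.2347×10^5 psi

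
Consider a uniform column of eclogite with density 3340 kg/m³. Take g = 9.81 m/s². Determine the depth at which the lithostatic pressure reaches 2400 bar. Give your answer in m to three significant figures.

h = P/(ρg) = 2400 bar / (3340 kg/m³ × 9.81 m/s²) = 2.400×10^8 Pa / 32765 Pa/m = 7324.8 m

7320 m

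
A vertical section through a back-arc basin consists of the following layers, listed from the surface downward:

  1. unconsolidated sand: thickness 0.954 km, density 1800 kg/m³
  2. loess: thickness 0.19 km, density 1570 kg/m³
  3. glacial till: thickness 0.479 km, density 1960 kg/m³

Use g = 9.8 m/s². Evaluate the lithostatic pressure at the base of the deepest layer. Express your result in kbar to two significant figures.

unconsolidated sand: 1800 kg/m³ × 9.8 m/s² × 954 m = 1.683×10^7 Pa = 0.1683 kbar
loess: 1570 kg/m³ × 9.8 m/s² × 190 m = 2.923×10^6 Pa = 0.02923 kbar
glacial till: 1960 kg/m³ × 9.8 m/s² × 479 m = 9.201×10^6 Pa = 0.09201 kbar
Total = 0.1683 + 0.02923 + 0.09201 = 0.28953 kbar

0.29 kbar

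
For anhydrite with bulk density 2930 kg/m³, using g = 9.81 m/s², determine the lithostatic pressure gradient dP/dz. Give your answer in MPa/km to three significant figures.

dP/dz = ρg = 2930 kg/m³ × 9.81 m/s² = 28743 Pa/m
= 28743 Pa/m × (1 MPa/km / 1000.0 Pa/m) = 28.743 MPa/km

28.7 MPa/km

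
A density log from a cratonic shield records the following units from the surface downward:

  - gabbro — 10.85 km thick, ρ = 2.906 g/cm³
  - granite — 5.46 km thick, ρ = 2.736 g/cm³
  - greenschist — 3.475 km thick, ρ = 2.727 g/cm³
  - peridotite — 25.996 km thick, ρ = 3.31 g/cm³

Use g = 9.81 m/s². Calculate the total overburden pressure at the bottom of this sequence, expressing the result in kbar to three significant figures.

gabbro: 2906 kg/m³ × 9.81 m/s² × 10850 m = 3.093×10^8 Pa = 3.093 kbar
granite: 2736 kg/m³ × 9.81 m/s² × 5460 m = 1.465×10^8 Pa = 1.465 kbar
greenschist: 2727 kg/m³ × 9.81 m/s² × 3475 m = 9.296×10^7 Pa = 0.9296 kbar
peridotite: 3310 kg/m³ × 9.81 m/s² × 25996 m = 8.441×10^8 Pa = 8.441 kbar
Total = 3.093 + 1.465 + 0.9296 + 8.441 = 13.929 kbar

13.9 kbar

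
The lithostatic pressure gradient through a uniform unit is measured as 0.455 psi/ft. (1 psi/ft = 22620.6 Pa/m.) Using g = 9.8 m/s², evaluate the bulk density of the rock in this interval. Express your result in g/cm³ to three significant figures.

1.05 g/cm³

ρ = (dP/dz)/g = 0.455 psi/ft / 9.8 m/s² = 10292 Pa/m / 9.8 m/s² = 1050.2 kg/m³
= 1.050 g/cm³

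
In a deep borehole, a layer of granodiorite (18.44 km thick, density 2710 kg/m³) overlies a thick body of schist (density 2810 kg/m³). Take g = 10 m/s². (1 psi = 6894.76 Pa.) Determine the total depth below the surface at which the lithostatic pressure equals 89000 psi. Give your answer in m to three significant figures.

Pressure at base of upper layers: 2710×10×18440 = 4.997×10^8 Pa = 72479 psi
Remaining pressure to be supplied by schist: 6.136×10^8 − 4.997×10^8 = 1.139×10^8 Pa
Additional depth in schist = 1.139×10^8 Pa / (2810 kg/m³ × 10 m/s²) = 4053.7 m
Total depth = 18440 m + 4053.7 m = 22494 m

22500 m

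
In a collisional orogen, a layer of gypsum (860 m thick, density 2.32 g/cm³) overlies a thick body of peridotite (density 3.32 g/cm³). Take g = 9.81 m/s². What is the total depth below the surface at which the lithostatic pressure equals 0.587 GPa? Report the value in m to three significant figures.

Pressure at base of upper layers: 2320×9.81×860 = 1.957×10^7 Pa = 0.01957 GPa
Remaining pressure to be supplied by peridotite: 5.870×10^8 − 1.957×10^7 = 5.674×10^8 Pa
Additional depth in peridotite = 5.674×10^8 Pa / (3320 kg/m³ × 9.81 m/s²) = 17422 m
Total depth = 860 m + 17422 m = 18282 m

18300 m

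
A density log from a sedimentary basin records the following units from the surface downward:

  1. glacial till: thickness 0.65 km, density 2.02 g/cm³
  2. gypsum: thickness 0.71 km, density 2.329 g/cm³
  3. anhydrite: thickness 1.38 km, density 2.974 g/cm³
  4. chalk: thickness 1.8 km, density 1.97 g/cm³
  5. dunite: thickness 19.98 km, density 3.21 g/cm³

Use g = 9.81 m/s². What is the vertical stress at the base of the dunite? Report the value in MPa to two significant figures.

glacial till: 2020 kg/m³ × 9.81 m/s² × 650 m = 1.288×10^7 Pa = 12.88 MPa
gypsum: 2329 kg/m³ × 9.81 m/s² × 710 m = 1.622×10^7 Pa = 16.22 MPa
anhydrite: 2974 kg/m³ × 9.81 m/s² × 1380 m = 4.026×10^7 Pa = 40.26 MPa
chalk: 1970 kg/m³ × 9.81 m/s² × 1800 m = 3.479×10^7 Pa = 34.79 MPa
dunite: 3210 kg/m³ × 9.81 m/s² × 19980 m = 6.292×10^8 Pa = 629.2 MPa
Total = 12.88 + 16.22 + 40.26 + 34.79 + 629.2 = 733.32 MPa

730 MPa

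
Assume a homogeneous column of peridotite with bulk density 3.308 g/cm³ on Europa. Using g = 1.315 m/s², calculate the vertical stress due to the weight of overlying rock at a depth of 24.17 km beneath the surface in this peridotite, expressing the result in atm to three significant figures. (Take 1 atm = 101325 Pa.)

1040 atm

peridotite: 3308 kg/m³ × 1.315 m/s² × 24170 m = 1.051×10^8 Pa = 1038 atm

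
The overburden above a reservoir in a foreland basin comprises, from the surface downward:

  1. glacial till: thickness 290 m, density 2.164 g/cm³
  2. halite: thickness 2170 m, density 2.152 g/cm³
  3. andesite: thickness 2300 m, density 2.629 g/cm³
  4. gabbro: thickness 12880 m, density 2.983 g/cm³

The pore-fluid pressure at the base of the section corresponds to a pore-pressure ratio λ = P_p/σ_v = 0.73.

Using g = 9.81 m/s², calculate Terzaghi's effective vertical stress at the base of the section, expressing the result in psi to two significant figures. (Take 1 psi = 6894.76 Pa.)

Overburden (lithostatic) stress σ_v:
glacial till: 2164 kg/m³ × 9.81 m/s² × 290 m = 6.156×10^6 Pa = 6.156 MPa
halite: 2152 kg/m³ × 9.81 m/s² × 2170 m = 4.581×10^7 Pa = 45.81 MPa
andesite: 2629 kg/m³ × 9.81 m/s² × 2300 m = 5.932×10^7 Pa = 59.32 MPa
gabbro: 2983 kg/m³ × 9.81 m/s² × 12880 m = 3.769×10^8 Pa = 376.9 MPa
Total = 6.156 + 45.81 + 59.32 + 376.9 = 488.20 MPa
Pore pressure P_p = λ·σ_v = 0.73 × 488.2 MPa = 356.4 MPa
Effective stress σ' = σ_v − P_p = 488.2 − 356.4 = 131.81 MPa = 19118 psi

19000 psi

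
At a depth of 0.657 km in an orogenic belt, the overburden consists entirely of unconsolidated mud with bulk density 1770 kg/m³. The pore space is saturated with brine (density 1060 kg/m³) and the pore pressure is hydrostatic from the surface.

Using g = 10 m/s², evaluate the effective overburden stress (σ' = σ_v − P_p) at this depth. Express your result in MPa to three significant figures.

4.66 MPa

Overburden (lithostatic) stress σ_v:
unconsolidated mud: 1770 kg/m³ × 10 m/s² × 657 m = 1.163×10^7 Pa = 11.63 MPa
Pore pressure P_p = 1060 kg/m³ × 10 m/s² × 657 m = 6.964×10^6 Pa = 6.964 MPa
Effective stress σ' = σ_v − P_p = 11.63 − 6.964 = 4.6647 MPa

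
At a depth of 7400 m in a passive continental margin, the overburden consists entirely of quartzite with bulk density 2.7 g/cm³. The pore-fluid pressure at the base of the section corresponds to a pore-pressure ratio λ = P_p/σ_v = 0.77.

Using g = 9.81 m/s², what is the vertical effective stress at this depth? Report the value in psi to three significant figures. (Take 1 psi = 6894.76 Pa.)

Overburden (lithostatic) stress σ_v:
quartzite: 2700 kg/m³ × 9.81 m/s² × 7400 m = 1.960×10^8 Pa = 196.0 MPa
Pore pressure P_p = λ·σ_v = 0.77 × 196.0 MPa = 150.9 MPa
Effective stress σ' = σ_v − P_p = 196.0 − 150.9 = 45.081 MPa = 6538.4 psi

6540 psi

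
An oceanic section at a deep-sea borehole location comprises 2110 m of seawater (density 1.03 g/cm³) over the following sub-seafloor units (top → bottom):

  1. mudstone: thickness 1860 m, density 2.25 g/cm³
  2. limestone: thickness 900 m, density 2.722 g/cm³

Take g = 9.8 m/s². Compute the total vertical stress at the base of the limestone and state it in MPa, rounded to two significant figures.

86 MPa

seawater: 1030 kg/m³ × 9.8 m/s² × 2110 m = 2.130×10^7 Pa = 21.30 MPa
mudstone: 2250 kg/m³ × 9.8 m/s² × 1860 m = 4.101×10^7 Pa = 41.01 MPa
limestone: 2722 kg/m³ × 9.8 m/s² × 900 m = 2.401×10^7 Pa = 24.01 MPa
Total = 21.30 + 41.01 + 24.01 = 86.319 MPa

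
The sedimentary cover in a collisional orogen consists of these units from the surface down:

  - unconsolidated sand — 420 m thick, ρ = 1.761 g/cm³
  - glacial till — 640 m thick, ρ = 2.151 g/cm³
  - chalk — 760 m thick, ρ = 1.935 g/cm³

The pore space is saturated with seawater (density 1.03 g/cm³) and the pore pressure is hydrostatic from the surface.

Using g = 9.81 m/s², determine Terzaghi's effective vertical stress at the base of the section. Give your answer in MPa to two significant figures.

Overburden (lithostatic) stress σ_v:
unconsolidated sand: 1761 kg/m³ × 9.81 m/s² × 420 m = 7.256×10^6 Pa = 7.256 MPa
glacial till: 2151 kg/m³ × 9.81 m/s² × 640 m = 1.350×10^7 Pa = 13.50 MPa
chalk: 1935 kg/m³ × 9.81 m/s² × 760 m = 1.443×10^7 Pa = 14.43 MPa
Total = 7.256 + 13.50 + 14.43 = 35.187 MPa
Pore pressure P_p = 1030 kg/m³ × 9.81 m/s² × 1820 m = 1.839×10^7 Pa = 18.39 MPa
Effective stress σ' = σ_v − P_p = 35.19 − 18.39 = 16.797 MPa

17 MPa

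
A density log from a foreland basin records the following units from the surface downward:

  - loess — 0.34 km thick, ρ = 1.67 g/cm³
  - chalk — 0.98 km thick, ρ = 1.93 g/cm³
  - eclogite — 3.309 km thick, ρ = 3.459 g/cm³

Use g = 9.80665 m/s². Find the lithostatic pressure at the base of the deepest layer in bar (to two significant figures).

loess: 1670 kg/m³ × 9.80665 m/s² × 340 m = 5.568×10^6 Pa = 55.68 bar
chalk: 1930 kg/m³ × 9.80665 m/s² × 980 m = 1.855×10^7 Pa = 185.5 bar
eclogite: 3459 kg/m³ × 9.80665 m/s² × 3309 m = 1.122×10^8 Pa = 1122 bar
Total = 55.68 + 185.5 + 1122 = 1363.6 bar

1400 bar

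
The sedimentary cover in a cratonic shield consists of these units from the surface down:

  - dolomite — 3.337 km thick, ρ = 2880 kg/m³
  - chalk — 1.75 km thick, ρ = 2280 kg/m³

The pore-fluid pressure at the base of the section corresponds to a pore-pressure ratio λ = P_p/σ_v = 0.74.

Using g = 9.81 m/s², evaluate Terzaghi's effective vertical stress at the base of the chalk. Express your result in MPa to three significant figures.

Overburden (lithostatic) stress σ_v:
dolomite: 2880 kg/m³ × 9.81 m/s² × 3337 m = 9.428×10^7 Pa = 94.28 MPa
chalk: 2280 kg/m³ × 9.81 m/s² × 1750 m = 3.914×10^7 Pa = 39.14 MPa
Total = 94.28 + 39.14 = 133.42 MPa
Pore pressure P_p = λ·σ_v = 0.74 × 133.4 MPa = 98.73 MPa
Effective stress σ' = σ_v − P_p = 133.4 − 98.73 = 34.690 MPa

34.7 MPa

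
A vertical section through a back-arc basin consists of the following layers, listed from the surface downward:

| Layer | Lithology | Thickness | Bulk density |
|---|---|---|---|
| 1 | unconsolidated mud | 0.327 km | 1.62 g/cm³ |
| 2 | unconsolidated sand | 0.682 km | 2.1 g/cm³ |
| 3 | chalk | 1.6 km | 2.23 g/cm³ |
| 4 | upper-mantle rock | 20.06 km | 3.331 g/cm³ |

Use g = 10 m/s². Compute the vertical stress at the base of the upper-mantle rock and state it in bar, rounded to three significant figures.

7230 bar

unconsolidated mud: 1620 kg/m³ × 10 m/s² × 327 m = 5.297×10^6 Pa = 52.97 bar
unconsolidated sand: 2100 kg/m³ × 10 m/s² × 682 m = 1.432×10^7 Pa = 143.2 bar
chalk: 2230 kg/m³ × 10 m/s² × 1600 m = 3.568×10^7 Pa = 356.8 bar
upper-mantle rock: 3331 kg/m³ × 10 m/s² × 20060 m = 6.682×10^8 Pa = 6682 bar
Total = 52.97 + 143.2 + 356.8 + 6682 = 7235.0 bar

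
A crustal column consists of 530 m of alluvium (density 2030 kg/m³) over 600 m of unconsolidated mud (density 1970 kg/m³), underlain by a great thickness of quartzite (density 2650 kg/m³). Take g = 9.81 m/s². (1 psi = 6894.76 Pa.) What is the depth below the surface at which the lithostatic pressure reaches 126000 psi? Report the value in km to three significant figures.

33.7 km

Pressure at base of upper layers: 2030×9.81×530 + 1970×9.81×600 = 2.215×10^7 Pa = 3213 psi
Remaining pressure to be supplied by quartzite: 8.687×10^8 − 2.215×10^7 = 8.466×10^8 Pa
Additional depth in quartzite = 8.466×10^8 Pa / (2650 kg/m³ × 9.81 m/s²) = 32566 m
Total depth = 1130 m + 32566 m = 33696 m
= 33.696 km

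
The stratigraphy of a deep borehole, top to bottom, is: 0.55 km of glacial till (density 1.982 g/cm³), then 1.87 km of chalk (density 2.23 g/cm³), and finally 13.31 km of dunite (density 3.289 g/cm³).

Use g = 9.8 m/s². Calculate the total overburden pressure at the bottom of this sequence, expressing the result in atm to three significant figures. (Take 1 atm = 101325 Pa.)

glacial till: 1982 kg/m³ × 9.8 m/s² × 550 m = 1.068×10^7 Pa = 105.4 atm
chalk: 2230 kg/m³ × 9.8 m/s² × 1870 m = 4.087×10^7 Pa = 403.3 atm
dunite: 3289 kg/m³ × 9.8 m/s² × 13310 m = 4.290×10^8 Pa = 4234 atm
Total = 105.4 + 403.3 + 4234 = 4742.8 atm

4740 atm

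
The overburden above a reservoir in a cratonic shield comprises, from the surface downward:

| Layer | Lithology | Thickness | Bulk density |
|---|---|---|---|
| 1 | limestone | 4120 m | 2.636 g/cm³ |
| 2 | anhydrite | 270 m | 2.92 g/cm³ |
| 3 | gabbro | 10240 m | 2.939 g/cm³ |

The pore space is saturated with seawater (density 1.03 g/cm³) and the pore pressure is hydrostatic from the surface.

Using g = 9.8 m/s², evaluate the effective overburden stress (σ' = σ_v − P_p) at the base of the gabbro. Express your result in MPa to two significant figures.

260 MPa

Overburden (lithostatic) stress σ_v:
limestone: 2636 kg/m³ × 9.8 m/s² × 4120 m = 1.064×10^8 Pa = 106.4 MPa
anhydrite: 2920 kg/m³ × 9.8 m/s² × 270 m = 7.726×10^6 Pa = 7.726 MPa
gabbro: 2939 kg/m³ × 9.8 m/s² × 10240 m = 2.949×10^8 Pa = 294.9 MPa
Total = 106.4 + 7.726 + 294.9 = 409.09 MPa
Pore pressure P_p = 1030 kg/m³ × 9.8 m/s² × 14630 m = 1.477×10^8 Pa = 147.7 MPa
Effective stress σ' = σ_v − P_p = 409.1 − 147.7 = 261.42 MPa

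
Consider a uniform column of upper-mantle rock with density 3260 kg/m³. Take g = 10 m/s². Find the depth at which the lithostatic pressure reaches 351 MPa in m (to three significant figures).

h = P/(ρg) = 351 MPa / (3260 kg/m³ × 10 m/s²) = 3.510×10^8 Pa / 32600 Pa/m = 10767 m

10800 m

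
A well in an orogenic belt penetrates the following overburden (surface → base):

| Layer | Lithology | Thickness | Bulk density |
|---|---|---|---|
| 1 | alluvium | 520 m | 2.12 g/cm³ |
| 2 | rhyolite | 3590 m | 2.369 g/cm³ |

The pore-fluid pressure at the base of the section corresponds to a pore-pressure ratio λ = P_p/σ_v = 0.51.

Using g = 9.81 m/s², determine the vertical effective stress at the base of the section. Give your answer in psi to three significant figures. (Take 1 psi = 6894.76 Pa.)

6700 psi

Overburden (lithostatic) stress σ_v:
alluvium: 2120 kg/m³ × 9.81 m/s² × 520 m = 1.081×10^7 Pa = 10.81 MPa
rhyolite: 2369 kg/m³ × 9.81 m/s² × 3590 m = 8.343×10^7 Pa = 83.43 MPa
Total = 10.81 + 83.43 = 94.246 MPa
Pore pressure P_p = λ·σ_v = 0.51 × 94.25 MPa = 48.07 MPa
Effective stress σ' = σ_v − P_p = 94.25 − 48.07 = 46.180 MPa = 6697.9 psi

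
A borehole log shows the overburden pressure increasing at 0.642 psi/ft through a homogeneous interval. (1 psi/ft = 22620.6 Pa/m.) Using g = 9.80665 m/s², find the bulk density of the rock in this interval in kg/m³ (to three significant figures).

ρ = (dP/dz)/g = 0.642 psi/ft / 9.80665 m/s² = 14522 Pa/m / 9.80665 m/s² = 1480.9 kg/m³

1480 kg/m³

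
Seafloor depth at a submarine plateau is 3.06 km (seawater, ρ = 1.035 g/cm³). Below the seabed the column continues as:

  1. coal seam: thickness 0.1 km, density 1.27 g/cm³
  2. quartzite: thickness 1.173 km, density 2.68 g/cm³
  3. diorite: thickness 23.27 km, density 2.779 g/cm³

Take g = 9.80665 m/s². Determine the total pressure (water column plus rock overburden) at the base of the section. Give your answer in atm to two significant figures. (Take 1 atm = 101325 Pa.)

seawater: 1035 kg/m³ × 9.80665 m/s² × 3060 m = 3.106×10^7 Pa = 306.5 atm
coal seam: 1270 kg/m³ × 9.80665 m/s² × 100 m = 1.245×10^6 Pa = 12.29 atm
quartzite: 2680 kg/m³ × 9.80665 m/s² × 1173 m = 3.083×10^7 Pa = 304.3 atm
diorite: 2779 kg/m³ × 9.80665 m/s² × 23270 m = 6.342×10^8 Pa = 6259 atm
Total = 306.5 + 12.29 + 304.3 + 6259 = 6881.8 atm

6900 atm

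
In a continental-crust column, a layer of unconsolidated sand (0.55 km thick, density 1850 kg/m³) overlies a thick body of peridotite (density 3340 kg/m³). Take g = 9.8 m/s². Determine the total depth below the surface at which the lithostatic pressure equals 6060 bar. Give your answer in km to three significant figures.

18.8 km

Pressure at base of upper layers: 1850×9.8×550 = 9.972×10^6 Pa = 99.72 bar
Remaining pressure to be supplied by peridotite: 6.060×10^8 − 9.972×10^6 = 5.960×10^8 Pa
Additional depth in peridotite = 5.960×10^8 Pa / (3340 kg/m³ × 9.8 m/s²) = 18209 m
Total depth = 550 m + 18209 m = 18759 m
= 18.759 km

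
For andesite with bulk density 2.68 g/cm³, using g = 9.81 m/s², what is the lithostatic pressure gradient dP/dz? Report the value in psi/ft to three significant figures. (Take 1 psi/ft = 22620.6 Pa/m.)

1.16 psi/ft

dP/dz = ρg = 2680 kg/m³ × 9.81 m/s² = 26291 Pa/m
= 26291 Pa/m × (1 psi/ft / 22621 Pa/m) = 1.1623 psi/ft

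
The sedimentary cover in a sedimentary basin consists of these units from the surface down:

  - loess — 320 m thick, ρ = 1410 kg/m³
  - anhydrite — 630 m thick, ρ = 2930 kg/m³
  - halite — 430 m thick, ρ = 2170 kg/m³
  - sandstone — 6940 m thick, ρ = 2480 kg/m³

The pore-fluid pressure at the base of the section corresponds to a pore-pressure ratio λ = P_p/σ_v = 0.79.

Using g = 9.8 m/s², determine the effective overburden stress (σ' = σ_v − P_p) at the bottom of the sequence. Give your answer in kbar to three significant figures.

Overburden (lithostatic) stress σ_v:
loess: 1410 kg/m³ × 9.8 m/s² × 320 m = 4.422×10^6 Pa = 4.422 MPa
anhydrite: 2930 kg/m³ × 9.8 m/s² × 630 m = 1.809×10^7 Pa = 18.09 MPa
halite: 2170 kg/m³ × 9.8 m/s² × 430 m = 9.144×10^6 Pa = 9.144 MPa
sandstone: 2480 kg/m³ × 9.8 m/s² × 6940 m = 1.687×10^8 Pa = 168.7 MPa
Total = 4.422 + 18.09 + 9.144 + 168.7 = 200.33 MPa
Pore pressure P_p = λ·σ_v = 0.79 × 200.3 MPa = 158.3 MPa
Effective stress σ' = σ_v − P_p = 200.3 − 158.3 = 42.068 MPa = 0.42068 kbar

0.421 kbar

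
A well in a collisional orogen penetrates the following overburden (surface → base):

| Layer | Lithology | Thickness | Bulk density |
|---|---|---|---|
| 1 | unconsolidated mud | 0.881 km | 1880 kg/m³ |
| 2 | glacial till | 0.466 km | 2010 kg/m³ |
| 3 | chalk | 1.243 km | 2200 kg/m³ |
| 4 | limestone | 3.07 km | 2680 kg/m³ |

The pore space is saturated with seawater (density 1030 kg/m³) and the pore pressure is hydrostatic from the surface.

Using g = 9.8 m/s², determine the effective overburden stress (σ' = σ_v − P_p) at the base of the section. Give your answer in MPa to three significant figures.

75.7 MPa

Overburden (lithostatic) stress σ_v:
unconsolidated mud: 1880 kg/m³ × 9.8 m/s² × 881 m = 1.623×10^7 Pa = 16.23 MPa
glacial till: 2010 kg/m³ × 9.8 m/s² × 466 m = 9.179×10^6 Pa = 9.179 MPa
chalk: 2200 kg/m³ × 9.8 m/s² × 1243 m = 2.680×10^7 Pa = 26.80 MPa
limestone: 2680 kg/m³ × 9.8 m/s² × 3070 m = 8.063×10^7 Pa = 80.63 MPa
Total = 16.23 + 9.179 + 26.80 + 80.63 = 132.84 MPa
Pore pressure P_p = 1030 kg/m³ × 9.8 m/s² × 5660 m = 5.713×10^7 Pa = 57.13 MPa
Effective stress σ' = σ_v − P_p = 132.8 − 57.13 = 75.708 MPa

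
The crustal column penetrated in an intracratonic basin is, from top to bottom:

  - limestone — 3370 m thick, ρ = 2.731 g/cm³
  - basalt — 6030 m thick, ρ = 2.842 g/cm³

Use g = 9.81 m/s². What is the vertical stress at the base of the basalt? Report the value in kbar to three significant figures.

2.58 kbar

limestone: 2731 kg/m³ × 9.81 m/s² × 3370 m = 9.029×10^7 Pa = 0.9029 kbar
basalt: 2842 kg/m³ × 9.81 m/s² × 6030 m = 1.681×10^8 Pa = 1.681 kbar
Total = 0.9029 + 1.681 = 2.5840 kbar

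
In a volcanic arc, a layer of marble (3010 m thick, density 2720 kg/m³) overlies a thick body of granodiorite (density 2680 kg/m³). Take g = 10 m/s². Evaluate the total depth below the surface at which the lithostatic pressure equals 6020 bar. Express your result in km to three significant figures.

Pressure at base of upper layers: 2720×10×3010 = 8.187×10^7 Pa = 818.7 bar
Remaining pressure to be supplied by granodiorite: 6.020×10^8 − 8.187×10^7 = 5.201×10^8 Pa
Additional depth in granodiorite = 5.201×10^8 Pa / (2680 kg/m³ × 10 m/s²) = 19408 m
Total depth = 3010 m + 19408 m = 22418 m
= 22.418 km

22.4 km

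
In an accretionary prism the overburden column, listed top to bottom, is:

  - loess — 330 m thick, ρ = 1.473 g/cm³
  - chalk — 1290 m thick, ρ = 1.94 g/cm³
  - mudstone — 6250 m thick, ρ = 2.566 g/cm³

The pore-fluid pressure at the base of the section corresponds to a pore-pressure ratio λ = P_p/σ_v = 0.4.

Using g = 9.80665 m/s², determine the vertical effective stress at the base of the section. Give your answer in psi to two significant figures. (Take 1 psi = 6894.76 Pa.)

Overburden (lithostatic) stress σ_v:
loess: 1473 kg/m³ × 9.80665 m/s² × 330 m = 4.767×10^6 Pa = 4.767 MPa
chalk: 1940 kg/m³ × 9.80665 m/s² × 1290 m = 2.454×10^7 Pa = 24.54 MPa
mudstone: 2566 kg/m³ × 9.80665 m/s² × 6250 m = 1.573×10^8 Pa = 157.3 MPa
Total = 4.767 + 24.54 + 157.3 = 186.58 MPa
Pore pressure P_p = λ·σ_v = 0.4 × 186.6 MPa = 74.63 MPa
Effective stress σ' = σ_v − P_p = 186.6 − 74.63 = 111.95 MPa = 16237 psi

16000 psi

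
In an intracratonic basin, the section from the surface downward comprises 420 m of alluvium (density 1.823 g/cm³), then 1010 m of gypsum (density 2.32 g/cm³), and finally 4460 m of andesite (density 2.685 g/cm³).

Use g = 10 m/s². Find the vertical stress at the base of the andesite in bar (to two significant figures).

1500 bar

alluvium: 1823 kg/m³ × 10 m/s² × 420 m = 7.657×10^6 Pa = 76.57 bar
gypsum: 2320 kg/m³ × 10 m/s² × 1010 m = 2.343×10^7 Pa = 234.3 bar
andesite: 2685 kg/m³ × 10 m/s² × 4460 m = 1.198×10^8 Pa = 1198 bar
Total = 76.57 + 234.3 + 1198 = 1508.4 bar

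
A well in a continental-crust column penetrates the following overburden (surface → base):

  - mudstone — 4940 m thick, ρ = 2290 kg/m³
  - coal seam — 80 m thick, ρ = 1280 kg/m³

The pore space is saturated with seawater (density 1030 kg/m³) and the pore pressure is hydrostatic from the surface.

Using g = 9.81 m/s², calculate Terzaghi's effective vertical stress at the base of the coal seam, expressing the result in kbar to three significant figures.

Overburden (lithostatic) stress σ_v:
mudstone: 2290 kg/m³ × 9.81 m/s² × 4940 m = 1.110×10^8 Pa = 111.0 MPa
coal seam: 1280 kg/m³ × 9.81 m/s² × 80 m = 1.005×10^6 Pa = 1.005 MPa
Total = 111.0 + 1.005 = 111.98 MPa
Pore pressure P_p = 1030 kg/m³ × 9.81 m/s² × 5020 m = 5.072×10^7 Pa = 50.72 MPa
Effective stress σ' = σ_v − P_p = 112.0 − 50.72 = 61.258 MPa = 0.61258 kbar

0.613 kbar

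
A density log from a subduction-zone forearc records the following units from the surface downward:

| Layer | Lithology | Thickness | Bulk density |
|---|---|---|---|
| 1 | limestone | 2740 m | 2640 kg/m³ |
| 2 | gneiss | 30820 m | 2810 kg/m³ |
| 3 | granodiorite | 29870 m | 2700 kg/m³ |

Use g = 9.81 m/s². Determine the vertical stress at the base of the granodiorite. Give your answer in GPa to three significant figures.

1.71 GPa

limestone: 2640 kg/m³ × 9.81 m/s² × 2740 m = 7.096×10^7 Pa = 0.07096 GPa
gneiss: 2810 kg/m³ × 9.81 m/s² × 30820 m = 8.496×10^8 Pa = 0.8496 GPa
granodiorite: 2700 kg/m³ × 9.81 m/s² × 29870 m = 7.912×10^8 Pa = 0.7912 GPa
Total = 0.07096 + 0.8496 + 0.7912 = 1.7117 GPa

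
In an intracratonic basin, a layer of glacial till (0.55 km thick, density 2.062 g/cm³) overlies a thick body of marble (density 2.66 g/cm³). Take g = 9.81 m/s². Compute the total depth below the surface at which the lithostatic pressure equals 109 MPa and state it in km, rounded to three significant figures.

Pressure at base of upper layers: 2062×9.81×550 = 1.113×10^7 Pa = 11.13 MPa
Remaining pressure to be supplied by marble: 1.090×10^8 − 1.113×10^7 = 9.787×10^7 Pa
Additional depth in marble = 9.787×10^7 Pa / (2660 kg/m³ × 9.81 m/s²) = 3750.8 m
Total depth = 550 m + 3750.8 m = 4300.8 m
= 4.3008 km

4.30 km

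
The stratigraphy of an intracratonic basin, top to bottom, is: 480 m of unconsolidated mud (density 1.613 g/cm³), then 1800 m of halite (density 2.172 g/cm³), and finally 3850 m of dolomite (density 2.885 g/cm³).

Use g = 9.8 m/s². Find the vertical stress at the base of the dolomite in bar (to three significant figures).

1550 bar

unconsolidated mud: 1613 kg/m³ × 9.8 m/s² × 480 m = 7.588×10^6 Pa = 75.88 bar
halite: 2172 kg/m³ × 9.8 m/s² × 1800 m = 3.831×10^7 Pa = 383.1 bar
dolomite: 2885 kg/m³ × 9.8 m/s² × 3850 m = 1.089×10^8 Pa = 1089 bar
Total = 75.88 + 383.1 + 1089 = 1547.5 bar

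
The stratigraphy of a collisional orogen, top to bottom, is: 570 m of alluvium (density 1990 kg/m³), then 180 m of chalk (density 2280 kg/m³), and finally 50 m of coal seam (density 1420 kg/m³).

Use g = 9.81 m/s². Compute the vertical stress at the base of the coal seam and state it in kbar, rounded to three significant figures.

0.159 kbar

alluvium: 1990 kg/m³ × 9.81 m/s² × 570 m = 1.113×10^7 Pa = 0.1113 kbar
chalk: 2280 kg/m³ × 9.81 m/s² × 180 m = 4.026×10^6 Pa = 0.04026 kbar
coal seam: 1420 kg/m³ × 9.81 m/s² × 50 m = 6.965×10^5 Pa = 6.965×10^-3 kbar
Total = 0.1113 + 0.04026 + 6.965×10^-3 = 0.15850 kbar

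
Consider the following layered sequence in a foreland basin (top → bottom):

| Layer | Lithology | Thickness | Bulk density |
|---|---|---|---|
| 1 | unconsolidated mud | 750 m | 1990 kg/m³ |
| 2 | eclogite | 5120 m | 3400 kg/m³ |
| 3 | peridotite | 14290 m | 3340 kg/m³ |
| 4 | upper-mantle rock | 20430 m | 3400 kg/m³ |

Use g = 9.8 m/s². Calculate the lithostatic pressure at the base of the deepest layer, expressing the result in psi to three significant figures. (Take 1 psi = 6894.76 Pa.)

unconsolidated mud: 1990 kg/m³ × 9.8 m/s² × 750 m = 1.463×10^7 Pa = 2121 psi
eclogite: 3400 kg/m³ × 9.8 m/s² × 5120 m = 1.706×10^8 Pa = 24743 psi
peridotite: 3340 kg/m³ × 9.8 m/s² × 14290 m = 4.677×10^8 Pa = 67840 psi
upper-mantle rock: 3400 kg/m³ × 9.8 m/s² × 20430 m = 6.807×10^8 Pa = 98731 psi
Total = 2121 + 24743 + 67840 + 98731 = 1.9344×10^5 psi

193000 psi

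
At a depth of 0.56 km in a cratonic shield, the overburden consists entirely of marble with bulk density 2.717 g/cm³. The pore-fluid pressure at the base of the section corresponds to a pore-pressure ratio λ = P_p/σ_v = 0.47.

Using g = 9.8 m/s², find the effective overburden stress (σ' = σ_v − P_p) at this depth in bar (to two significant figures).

Overburden (lithostatic) stress σ_v:
marble: 2717 kg/m³ × 9.8 m/s² × 560 m = 1.491×10^7 Pa = 14.91 MPa
Pore pressure P_p = λ·σ_v = 0.47 × 14.91 MPa = 7.008 MPa
Effective stress σ' = σ_v − P_p = 14.91 − 7.008 = 7.9028 MPa = 79.028 bar

79 bar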